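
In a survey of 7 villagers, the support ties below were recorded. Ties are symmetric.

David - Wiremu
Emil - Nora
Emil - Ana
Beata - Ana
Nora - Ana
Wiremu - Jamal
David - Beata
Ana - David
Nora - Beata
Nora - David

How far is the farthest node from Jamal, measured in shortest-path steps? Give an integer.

4

Distances from Jamal: Ana:3, Beata:3, David:2, Emil:4, Nora:3, Wiremu:1.
The largest is 4 (to Emil), so the eccentricity of Jamal is 4.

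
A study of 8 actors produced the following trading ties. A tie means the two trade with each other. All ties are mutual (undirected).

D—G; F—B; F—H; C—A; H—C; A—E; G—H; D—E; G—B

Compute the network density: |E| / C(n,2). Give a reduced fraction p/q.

9/28

There are 9 edges and 8 nodes, so the maximum possible is C(8,2) = 28.
Density = 9/28.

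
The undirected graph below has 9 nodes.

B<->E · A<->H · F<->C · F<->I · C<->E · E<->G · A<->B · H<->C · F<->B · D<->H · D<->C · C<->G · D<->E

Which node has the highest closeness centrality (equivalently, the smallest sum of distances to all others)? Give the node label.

C

Farness (sum of distances to all others) for each node — A:16, B:13, C:11, D:14, E:13, F:13, G:16, H:14, I:20.
The smallest farness is 11, for C, so C has the highest closeness.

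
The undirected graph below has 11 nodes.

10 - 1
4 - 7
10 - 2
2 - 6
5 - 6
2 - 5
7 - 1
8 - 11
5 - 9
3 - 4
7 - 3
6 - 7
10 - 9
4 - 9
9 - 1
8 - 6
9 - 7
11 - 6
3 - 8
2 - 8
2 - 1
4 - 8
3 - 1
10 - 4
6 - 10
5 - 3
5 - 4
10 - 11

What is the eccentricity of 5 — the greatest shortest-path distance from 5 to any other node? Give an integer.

Distances from 5: 1:2, 2:1, 3:1, 4:1, 6:1, 7:2, 8:2, 9:1, 10:2, 11:2.
The largest is 2 (to 8, 7, 11, 10, and 1), so the eccentricity of 5 is 2.

2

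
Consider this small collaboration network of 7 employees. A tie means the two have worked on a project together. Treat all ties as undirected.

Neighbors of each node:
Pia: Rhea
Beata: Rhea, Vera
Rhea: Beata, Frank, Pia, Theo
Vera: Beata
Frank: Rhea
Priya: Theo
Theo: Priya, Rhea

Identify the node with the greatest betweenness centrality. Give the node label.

Unnormalized betweenness of each node: Beata:5, Frank:0, Pia:0, Priya:0, Rhea:13, Theo:5, Vera:0.
Rhea has the largest value, 13, making it the main broker — the node through which the most shortest paths run.

Rhea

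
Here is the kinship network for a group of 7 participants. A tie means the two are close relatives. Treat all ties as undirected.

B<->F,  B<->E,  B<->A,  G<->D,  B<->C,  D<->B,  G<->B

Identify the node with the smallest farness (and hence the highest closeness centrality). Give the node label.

Farness (sum of distances to all others) for each node — A:11, B:6, C:11, D:10, E:11, F:11, G:10.
The smallest farness is 6, for B, so B has the highest closeness.

B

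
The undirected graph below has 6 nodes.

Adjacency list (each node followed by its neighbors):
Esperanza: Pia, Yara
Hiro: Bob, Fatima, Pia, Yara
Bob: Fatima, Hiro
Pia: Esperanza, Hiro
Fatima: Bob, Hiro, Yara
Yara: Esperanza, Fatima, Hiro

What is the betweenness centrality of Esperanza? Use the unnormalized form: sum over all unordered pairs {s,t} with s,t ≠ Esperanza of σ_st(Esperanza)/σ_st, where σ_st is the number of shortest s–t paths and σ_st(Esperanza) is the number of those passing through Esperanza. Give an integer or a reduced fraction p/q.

Pairs whose geodesics pass through Esperanza — Pia–Yara: 1/2.
All other pairs contribute 0.
Summing the contributions gives betweenness(Esperanza) = 1/2.

1/2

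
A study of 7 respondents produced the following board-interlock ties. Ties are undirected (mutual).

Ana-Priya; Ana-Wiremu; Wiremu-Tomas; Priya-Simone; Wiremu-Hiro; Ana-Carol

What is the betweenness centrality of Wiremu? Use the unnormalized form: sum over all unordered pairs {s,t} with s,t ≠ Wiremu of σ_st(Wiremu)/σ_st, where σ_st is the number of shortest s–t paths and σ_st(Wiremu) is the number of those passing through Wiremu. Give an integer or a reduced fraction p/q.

9

Pairs whose geodesics pass through Wiremu — Tomas–Hiro: 1; Tomas–Priya: 1; Tomas–Carol: 1; Tomas–Ana: 1; Tomas–Simone: 1; Hiro–Priya: 1; Hiro–Carol: 1; Hiro–Ana: 1; Hiro–Simone: 1.
All other pairs contribute 0.
Summing the contributions gives betweenness(Wiremu) = 9.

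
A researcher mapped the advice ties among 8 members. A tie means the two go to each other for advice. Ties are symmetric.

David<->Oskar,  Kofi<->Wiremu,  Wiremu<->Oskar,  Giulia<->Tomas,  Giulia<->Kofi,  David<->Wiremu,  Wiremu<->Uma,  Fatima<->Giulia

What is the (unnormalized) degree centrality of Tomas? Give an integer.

Tomas is directly tied to Giulia. That is 1 neighbor, so the degree of Tomas is 1.

1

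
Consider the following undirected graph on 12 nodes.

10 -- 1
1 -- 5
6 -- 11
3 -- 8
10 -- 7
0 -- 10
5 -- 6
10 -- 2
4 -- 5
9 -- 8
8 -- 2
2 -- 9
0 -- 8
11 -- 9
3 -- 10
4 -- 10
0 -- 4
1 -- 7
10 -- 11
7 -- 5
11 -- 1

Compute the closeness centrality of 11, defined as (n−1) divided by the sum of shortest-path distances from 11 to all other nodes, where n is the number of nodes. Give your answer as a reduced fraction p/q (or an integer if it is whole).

11/18

Distances from 11: 0:2, 1:1, 2:2, 3:2, 4:2, 5:2, 6:1, 7:2, 8:2, 9:1, 10:1. Sum = 18.
n = 12, so closeness = 11/18.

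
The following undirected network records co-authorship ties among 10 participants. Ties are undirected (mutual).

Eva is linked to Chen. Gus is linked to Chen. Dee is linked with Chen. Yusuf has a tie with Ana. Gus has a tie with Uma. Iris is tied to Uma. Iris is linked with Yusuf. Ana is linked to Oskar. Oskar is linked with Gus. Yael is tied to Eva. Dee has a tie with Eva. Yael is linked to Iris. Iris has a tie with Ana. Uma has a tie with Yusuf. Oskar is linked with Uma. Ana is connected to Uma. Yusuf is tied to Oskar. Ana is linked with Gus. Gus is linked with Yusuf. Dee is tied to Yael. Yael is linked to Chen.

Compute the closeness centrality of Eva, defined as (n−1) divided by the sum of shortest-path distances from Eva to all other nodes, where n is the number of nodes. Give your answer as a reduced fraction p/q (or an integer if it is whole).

Distances from Eva: Ana:3, Chen:1, Dee:1, Gus:2, Iris:2, Oskar:3, Uma:3, Yael:1, Yusuf:3. Sum = 19.
n = 10, so closeness = 9/19.

9/19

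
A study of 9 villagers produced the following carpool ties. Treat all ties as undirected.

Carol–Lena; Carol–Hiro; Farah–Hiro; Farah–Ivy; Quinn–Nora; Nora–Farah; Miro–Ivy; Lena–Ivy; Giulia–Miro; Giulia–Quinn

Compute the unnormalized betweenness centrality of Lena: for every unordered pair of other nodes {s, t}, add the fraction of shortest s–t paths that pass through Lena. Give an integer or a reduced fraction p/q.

Pairs whose geodesics pass through Lena — Carol–Ivy: 1; Carol–Miro: 1; Carol–Giulia: 1.
All other pairs contribute 0.
Summing the contributions gives betweenness(Lena) = 3.

3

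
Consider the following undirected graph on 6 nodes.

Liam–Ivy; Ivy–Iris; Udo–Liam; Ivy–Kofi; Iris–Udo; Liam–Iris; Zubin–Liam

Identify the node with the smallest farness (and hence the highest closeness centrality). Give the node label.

Liam

Farness (sum of distances to all others) for each node — Iris:7, Ivy:7, Kofi:11, Liam:6, Udo:9, Zubin:10.
The smallest farness is 6, for Liam, so Liam has the highest closeness.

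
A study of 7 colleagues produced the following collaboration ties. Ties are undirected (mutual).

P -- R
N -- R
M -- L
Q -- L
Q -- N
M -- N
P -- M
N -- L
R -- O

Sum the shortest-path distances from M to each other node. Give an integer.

Distances from M: L:1, N:1, O:3, P:1, Q:2, R:2.
Sum = 1 + 1 + 3 + 1 + 2 + 2 = 10.

10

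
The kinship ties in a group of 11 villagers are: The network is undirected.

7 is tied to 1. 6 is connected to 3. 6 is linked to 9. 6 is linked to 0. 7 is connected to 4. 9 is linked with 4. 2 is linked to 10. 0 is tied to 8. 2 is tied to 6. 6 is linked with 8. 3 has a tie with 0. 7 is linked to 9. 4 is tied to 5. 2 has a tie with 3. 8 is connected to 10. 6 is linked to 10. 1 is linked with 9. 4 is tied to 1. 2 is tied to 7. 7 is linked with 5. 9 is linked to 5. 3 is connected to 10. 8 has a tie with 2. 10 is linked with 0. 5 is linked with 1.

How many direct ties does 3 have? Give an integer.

3 is directly tied to 0, 2, 6, and 10. That is 4 neighbors, so the degree of 3 is 4.

4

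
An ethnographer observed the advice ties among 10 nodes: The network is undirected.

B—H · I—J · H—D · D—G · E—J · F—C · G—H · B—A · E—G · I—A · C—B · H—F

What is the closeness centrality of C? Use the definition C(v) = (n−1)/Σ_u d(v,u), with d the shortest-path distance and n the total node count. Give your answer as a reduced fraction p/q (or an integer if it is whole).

9/23

Distances from C: A:2, B:1, D:3, E:4, F:1, G:3, H:2, I:3, J:4. Sum = 23.
n = 10, so closeness = 9/23.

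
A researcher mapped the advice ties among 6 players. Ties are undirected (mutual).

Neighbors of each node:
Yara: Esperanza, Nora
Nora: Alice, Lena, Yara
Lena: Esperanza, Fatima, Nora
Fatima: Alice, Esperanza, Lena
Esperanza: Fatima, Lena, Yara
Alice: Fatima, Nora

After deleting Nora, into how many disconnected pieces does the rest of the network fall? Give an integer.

Nora's neighbors (Alice, Lena, and Yara) remain reachable from one another through other ties, so the rest of the network stays in one piece.

1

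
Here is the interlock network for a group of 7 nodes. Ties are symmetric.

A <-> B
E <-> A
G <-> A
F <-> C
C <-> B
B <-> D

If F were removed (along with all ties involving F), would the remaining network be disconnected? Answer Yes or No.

No

Even without F, every remaining node can still reach every other (the residual graph is connected), so F is not a cut vertex.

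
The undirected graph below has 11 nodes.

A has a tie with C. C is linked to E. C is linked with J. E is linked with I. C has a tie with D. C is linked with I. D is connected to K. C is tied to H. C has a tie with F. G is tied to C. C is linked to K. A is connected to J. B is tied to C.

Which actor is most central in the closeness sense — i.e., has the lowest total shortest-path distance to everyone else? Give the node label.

C

Farness (sum of distances to all others) for each node — A:18, B:19, C:10, D:18, E:18, F:19, G:19, H:19, I:18, J:18, K:18.
The smallest farness is 10, for C, so C has the highest closeness.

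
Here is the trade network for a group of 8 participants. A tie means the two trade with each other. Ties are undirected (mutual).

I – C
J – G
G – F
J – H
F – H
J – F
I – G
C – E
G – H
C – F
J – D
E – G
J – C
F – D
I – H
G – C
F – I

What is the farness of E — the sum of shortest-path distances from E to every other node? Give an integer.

Distances from E: C:1, D:3, F:2, G:1, H:2, I:2, J:2.
Sum = 1 + 3 + 2 + 1 + 2 + 2 + 2 = 13.

13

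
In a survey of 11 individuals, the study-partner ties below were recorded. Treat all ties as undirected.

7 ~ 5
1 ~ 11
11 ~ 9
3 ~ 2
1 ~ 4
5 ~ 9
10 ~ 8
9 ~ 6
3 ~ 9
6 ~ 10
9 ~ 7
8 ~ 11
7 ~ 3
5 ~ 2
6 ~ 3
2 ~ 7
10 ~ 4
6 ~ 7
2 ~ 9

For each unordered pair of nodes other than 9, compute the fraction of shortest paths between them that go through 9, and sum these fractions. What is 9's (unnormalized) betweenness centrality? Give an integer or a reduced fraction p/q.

Pairs whose geodesics pass through 9 — 5–3: 1/3; 5–6: 1/2; 5–4: 2/3; 5–8: 1; 5–10: 1/2; 5–11: 1; 5–1: 1; 7–8: 1/2; 7–11: 1; 7–1: 1; 2–6: 1/3; 2–4: 2/4; 2–8: 1; 2–10: 1/3 … (+7 more pairs).
All other pairs contribute 0.
Summing the contributions gives betweenness(9) = 47/3.

47/3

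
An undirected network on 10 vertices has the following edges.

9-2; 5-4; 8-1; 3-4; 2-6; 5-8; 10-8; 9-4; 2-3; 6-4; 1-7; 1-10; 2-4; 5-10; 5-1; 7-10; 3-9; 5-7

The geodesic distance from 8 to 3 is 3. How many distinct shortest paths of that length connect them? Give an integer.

The shortest distance is 3, and the only length-3 path is 8–5–4–3. So there is exactly 1 shortest path.

1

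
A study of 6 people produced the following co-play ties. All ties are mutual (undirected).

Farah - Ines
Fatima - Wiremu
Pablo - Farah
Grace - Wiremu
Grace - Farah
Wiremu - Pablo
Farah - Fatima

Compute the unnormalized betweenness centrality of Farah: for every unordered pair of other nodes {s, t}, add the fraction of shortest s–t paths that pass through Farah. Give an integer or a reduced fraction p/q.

Pairs whose geodesics pass through Farah — Grace–Ines: 1; Grace–Pablo: 1/2; Grace–Fatima: 1/2; Wiremu–Ines: 3/3; Ines–Pablo: 1; Ines–Fatima: 1; Pablo–Fatima: 1/2.
All other pairs contribute 0.
Summing the contributions gives betweenness(Farah) = 11/2.

11/2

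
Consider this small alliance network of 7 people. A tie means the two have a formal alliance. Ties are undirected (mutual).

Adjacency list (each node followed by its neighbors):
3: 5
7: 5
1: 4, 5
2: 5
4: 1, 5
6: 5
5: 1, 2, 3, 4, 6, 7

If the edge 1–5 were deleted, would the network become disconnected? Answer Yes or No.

No

Even without that edge, 1 still reaches 5 via 1 – 4 – 5, so the network stays connected. Not a bridge.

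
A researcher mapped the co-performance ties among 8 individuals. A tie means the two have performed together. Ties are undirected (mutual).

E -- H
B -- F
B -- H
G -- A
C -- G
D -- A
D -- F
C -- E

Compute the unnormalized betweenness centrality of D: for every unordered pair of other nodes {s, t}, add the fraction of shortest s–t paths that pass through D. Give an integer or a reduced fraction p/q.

Pairs whose geodesics pass through D — H–A: 1/2; B–A: 1; B–G: 1/2; F–A: 1; F–G: 1; F–C: 1/2.
All other pairs contribute 0.
Summing the contributions gives betweenness(D) = 9/2.

9/2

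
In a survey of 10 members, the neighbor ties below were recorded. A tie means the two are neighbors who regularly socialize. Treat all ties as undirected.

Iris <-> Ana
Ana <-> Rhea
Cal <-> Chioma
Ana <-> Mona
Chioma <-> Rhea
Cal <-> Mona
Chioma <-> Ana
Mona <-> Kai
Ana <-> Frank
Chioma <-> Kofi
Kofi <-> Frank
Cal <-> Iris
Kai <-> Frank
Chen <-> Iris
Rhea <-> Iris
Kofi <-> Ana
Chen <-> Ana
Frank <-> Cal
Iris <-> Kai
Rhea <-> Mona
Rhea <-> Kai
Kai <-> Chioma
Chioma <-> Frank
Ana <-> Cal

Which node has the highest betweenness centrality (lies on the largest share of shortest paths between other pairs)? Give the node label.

Ana

Unnormalized betweenness of each node: Ana:59/6, Cal:17/12, Chen:0, Chioma:71/30, Frank:77/60, Iris:27/10, Kai:7/4, Kofi:0, Mona:7/10, Rhea:19/20.
Ana has the largest value, 59/6, making it the main broker — the node through which the most shortest paths run.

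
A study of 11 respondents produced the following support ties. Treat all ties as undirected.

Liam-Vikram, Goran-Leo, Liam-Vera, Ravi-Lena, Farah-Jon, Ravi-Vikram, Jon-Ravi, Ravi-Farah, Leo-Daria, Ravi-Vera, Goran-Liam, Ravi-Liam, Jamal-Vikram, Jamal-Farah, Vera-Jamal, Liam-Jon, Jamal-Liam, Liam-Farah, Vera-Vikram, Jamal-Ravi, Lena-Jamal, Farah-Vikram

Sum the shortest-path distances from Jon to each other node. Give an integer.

20

Distances from Jon: Daria:4, Farah:1, Goran:2, Jamal:2, Lena:2, Leo:3, Liam:1, Ravi:1, Vera:2, Vikram:2.
Sum = 4 + 1 + 2 + 2 + 2 + 3 + 1 + 1 + 2 + 2 = 20.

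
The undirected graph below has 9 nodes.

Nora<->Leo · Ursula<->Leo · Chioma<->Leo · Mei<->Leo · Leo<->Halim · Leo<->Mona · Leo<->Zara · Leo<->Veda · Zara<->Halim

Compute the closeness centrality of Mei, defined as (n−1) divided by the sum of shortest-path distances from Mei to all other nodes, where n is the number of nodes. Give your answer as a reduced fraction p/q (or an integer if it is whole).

8/15

Distances from Mei: Chioma:2, Halim:2, Leo:1, Mona:2, Nora:2, Ursula:2, Veda:2, Zara:2. Sum = 15.
n = 9, so closeness = 8/15.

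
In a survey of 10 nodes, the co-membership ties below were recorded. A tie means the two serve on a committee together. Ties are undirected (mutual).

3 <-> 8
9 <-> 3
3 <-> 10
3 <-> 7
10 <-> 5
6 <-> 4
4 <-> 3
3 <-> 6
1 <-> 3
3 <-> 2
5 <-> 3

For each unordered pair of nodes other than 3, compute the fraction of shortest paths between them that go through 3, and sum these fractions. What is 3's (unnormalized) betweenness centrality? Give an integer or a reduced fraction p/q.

Pairs whose geodesics pass through 3 — 5–9: 1; 5–7: 1; 5–4: 1; 5–8: 1; 5–6: 1; 5–1: 1; 5–2: 1; 9–7: 1; 9–4: 1; 9–8: 1; 9–10: 1; 9–6: 1; 9–1: 1; 9–2: 1 … (+20 more pairs).
All other pairs contribute 0.
Summing the contributions gives betweenness(3) = 34.

34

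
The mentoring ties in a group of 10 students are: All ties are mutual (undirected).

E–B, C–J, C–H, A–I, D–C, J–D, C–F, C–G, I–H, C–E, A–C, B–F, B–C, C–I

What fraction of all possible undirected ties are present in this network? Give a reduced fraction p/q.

There are 14 edges and 10 nodes, so the maximum possible is C(10,2) = 45.
Density = 14/45.

14/45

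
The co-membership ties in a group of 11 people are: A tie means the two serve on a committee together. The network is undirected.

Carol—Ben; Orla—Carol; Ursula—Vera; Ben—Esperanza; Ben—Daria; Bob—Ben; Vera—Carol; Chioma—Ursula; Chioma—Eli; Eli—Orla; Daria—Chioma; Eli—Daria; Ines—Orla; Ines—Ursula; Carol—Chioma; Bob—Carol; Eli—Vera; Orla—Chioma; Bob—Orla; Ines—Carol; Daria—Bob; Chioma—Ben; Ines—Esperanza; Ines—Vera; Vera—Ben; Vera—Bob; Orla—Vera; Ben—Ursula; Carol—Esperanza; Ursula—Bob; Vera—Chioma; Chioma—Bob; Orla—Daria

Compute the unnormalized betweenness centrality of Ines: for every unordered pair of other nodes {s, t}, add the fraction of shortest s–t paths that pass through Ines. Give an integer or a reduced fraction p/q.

Pairs whose geodesics pass through Ines — Ursula–Esperanza: 1/2; Ursula–Carol: 1/5; Ursula–Orla: 1/4; Esperanza–Eli: 2/8; Esperanza–Vera: 1/3; Esperanza–Orla: 1/2.
All other pairs contribute 0.
Summing the contributions gives betweenness(Ines) = 61/30.

61/30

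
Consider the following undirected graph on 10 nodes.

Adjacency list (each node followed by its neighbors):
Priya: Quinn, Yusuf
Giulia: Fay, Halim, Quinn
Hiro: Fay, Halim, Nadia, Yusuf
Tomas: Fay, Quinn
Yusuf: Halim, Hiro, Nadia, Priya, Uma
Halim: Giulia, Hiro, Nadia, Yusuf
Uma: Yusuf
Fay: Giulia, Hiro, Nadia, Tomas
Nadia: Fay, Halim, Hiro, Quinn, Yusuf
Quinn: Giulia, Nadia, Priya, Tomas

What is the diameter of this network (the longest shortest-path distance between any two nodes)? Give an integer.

4

Eccentricity of each node (its greatest distance to any other): Fay:3, Giulia:3, Halim:3, Hiro:2, Nadia:2, Priya:3, Quinn:3, Tomas:4, Uma:4, Yusuf:3.
The maximum eccentricity is 4, realized for instance by the pair Tomas–Uma via Tomas – Fay – Hiro – Yusuf – Uma. So the diameter is 4.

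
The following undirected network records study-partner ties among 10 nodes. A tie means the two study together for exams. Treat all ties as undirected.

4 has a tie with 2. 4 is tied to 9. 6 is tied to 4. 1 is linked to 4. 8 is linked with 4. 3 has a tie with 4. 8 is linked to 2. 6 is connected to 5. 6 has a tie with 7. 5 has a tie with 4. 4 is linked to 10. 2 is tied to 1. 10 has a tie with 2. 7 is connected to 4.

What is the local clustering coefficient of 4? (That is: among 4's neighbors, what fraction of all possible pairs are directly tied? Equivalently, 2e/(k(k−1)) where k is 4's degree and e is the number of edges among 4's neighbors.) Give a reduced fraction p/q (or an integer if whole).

4's neighbors: 1, 2, 3, 5, 6, 7, 8, 9, and 10 (k = 9).
Possible neighbor pairs: C(9,2) = 36. Edges among them: 1–2, 2–8, 2–10, 5–6, 6–7 → e = 5.
Clustering(4) = 5/36.

5/36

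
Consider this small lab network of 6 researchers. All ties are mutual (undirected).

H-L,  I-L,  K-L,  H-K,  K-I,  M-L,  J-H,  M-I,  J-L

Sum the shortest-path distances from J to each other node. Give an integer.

8

Distances from J: H:1, I:2, K:2, L:1, M:2.
Sum = 1 + 2 + 2 + 1 + 2 = 8.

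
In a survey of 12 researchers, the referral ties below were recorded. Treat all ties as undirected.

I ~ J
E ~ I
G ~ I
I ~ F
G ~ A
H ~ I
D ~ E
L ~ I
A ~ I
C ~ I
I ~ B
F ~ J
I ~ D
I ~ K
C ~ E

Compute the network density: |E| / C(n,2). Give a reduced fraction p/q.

There are 15 edges and 12 nodes, so the maximum possible is C(12,2) = 66.
Density = 15/66 = 5/22.

5/22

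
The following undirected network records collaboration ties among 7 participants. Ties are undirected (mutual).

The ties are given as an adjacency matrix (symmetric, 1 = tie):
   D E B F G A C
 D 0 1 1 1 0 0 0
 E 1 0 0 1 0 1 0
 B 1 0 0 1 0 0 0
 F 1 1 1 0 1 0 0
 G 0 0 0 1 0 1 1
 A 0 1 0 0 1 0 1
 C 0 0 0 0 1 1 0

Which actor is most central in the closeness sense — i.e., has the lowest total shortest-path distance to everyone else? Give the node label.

F

Farness (sum of distances to all others) for each node — A:10, B:12, C:12, D:10, E:9, F:8, G:9.
The smallest farness is 8, for F, so F has the highest closeness.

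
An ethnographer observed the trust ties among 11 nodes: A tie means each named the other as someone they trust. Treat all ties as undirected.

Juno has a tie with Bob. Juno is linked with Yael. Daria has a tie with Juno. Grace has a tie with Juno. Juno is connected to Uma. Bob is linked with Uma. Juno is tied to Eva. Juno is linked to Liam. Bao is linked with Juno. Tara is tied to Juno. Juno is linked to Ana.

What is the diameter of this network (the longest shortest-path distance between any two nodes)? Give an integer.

2

Eccentricity of each node (its greatest distance to any other): Ana:2, Bao:2, Bob:2, Daria:2, Eva:2, Grace:2, Juno:1, Liam:2, Tara:2, Uma:2, Yael:2.
The maximum eccentricity is 2, realized for instance by the pair Ana–Tara via Ana – Juno – Tara. So the diameter is 2.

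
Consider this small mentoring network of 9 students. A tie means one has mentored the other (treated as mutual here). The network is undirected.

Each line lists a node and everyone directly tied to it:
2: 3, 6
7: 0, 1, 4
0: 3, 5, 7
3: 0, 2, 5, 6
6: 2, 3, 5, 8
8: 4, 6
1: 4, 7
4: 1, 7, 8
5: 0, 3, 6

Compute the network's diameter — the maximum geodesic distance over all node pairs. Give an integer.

4

Eccentricity of each node (its greatest distance to any other): 0:3, 1:4, 2:4, 3:3, 4:3, 5:3, 6:3, 7:3, 8:3.
The maximum eccentricity is 4, realized for instance by the pair 1–2 via 1 – 7 – 0 – 3 – 2. So the diameter is 4.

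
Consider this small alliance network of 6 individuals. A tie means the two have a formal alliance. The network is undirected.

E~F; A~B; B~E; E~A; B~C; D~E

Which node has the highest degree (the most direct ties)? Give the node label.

Degrees — A:2, B:3, C:1, D:1, E:4, F:1.
The maximum is 4, attained only by E.

E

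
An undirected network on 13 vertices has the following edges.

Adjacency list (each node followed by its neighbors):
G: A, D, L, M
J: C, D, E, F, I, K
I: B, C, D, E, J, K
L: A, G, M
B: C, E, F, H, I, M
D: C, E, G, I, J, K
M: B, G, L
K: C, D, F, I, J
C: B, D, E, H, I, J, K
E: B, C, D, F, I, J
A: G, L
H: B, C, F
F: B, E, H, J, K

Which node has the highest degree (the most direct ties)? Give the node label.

C

Degrees — A:2, B:6, C:7, D:6, E:6, F:5, G:4, H:3, I:6, J:6, K:5, L:3, M:3.
The maximum is 7, attained only by C.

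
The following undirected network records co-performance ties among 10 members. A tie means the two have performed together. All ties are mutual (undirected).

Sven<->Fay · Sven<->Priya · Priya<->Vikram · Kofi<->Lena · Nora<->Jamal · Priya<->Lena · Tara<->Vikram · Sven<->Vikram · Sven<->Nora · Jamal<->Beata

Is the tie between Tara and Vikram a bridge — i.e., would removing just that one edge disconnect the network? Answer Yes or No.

Without the Tara–Vikram edge there is no alternate route between Tara and Vikram, so the network disconnects. It is a bridge.

Yes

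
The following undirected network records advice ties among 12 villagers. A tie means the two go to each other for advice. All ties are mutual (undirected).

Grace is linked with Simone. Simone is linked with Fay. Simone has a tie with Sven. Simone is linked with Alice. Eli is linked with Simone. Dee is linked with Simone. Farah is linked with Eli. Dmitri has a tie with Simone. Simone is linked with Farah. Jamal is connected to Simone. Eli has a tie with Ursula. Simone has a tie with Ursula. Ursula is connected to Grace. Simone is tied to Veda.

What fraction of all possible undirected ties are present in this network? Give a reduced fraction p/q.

7/33

There are 14 edges and 12 nodes, so the maximum possible is C(12,2) = 66.
Density = 14/66 = 7/33.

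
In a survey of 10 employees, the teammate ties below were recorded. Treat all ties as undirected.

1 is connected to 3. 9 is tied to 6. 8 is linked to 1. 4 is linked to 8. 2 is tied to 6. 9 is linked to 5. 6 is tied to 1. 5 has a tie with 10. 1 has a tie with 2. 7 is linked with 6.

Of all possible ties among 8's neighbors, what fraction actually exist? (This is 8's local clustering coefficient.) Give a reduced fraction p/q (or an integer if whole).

8's neighbors: 1 and 4 (k = 2).
Possible neighbor pairs: C(2,2) = 1. Edges among them: none → e = 0.
Clustering(8) = 0/1.

0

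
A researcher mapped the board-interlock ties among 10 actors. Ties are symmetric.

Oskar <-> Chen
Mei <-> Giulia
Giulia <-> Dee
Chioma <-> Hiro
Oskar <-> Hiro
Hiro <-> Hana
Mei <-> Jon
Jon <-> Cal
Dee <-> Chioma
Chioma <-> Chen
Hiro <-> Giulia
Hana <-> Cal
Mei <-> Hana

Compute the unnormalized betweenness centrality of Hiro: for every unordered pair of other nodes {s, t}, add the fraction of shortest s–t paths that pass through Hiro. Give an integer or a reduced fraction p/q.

2297/140

Pairs whose geodesics pass through Hiro — Chioma–Oskar: 1/2; Chioma–Hana: 1; Chioma–Cal: 1; Chioma–Jon: 3/4; Chioma–Mei: 2/3; Chioma–Giulia: 1/2; Chen–Hana: 2/2; Chen–Cal: 2/2; Chen–Jon: 6/7; Chen–Mei: 4/5; Chen–Giulia: 2/3; Oskar–Hana: 1; Oskar–Cal: 1; Oskar–Jon: 3/3 … (+7 more pairs).
All other pairs contribute 0.
Summing the contributions gives betweenness(Hiro) = 2297/140.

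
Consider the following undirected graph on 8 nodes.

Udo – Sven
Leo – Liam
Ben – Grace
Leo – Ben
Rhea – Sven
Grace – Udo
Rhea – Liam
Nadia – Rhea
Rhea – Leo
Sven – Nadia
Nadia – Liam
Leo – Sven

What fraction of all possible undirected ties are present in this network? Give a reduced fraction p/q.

3/7

There are 12 edges and 8 nodes, so the maximum possible is C(8,2) = 28.
Density = 12/28 = 3/7.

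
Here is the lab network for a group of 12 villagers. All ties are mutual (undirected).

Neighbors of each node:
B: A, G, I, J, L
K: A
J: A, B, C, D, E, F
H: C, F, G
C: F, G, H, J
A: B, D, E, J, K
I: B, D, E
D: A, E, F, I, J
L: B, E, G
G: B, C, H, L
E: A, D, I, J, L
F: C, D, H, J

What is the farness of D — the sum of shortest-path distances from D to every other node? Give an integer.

18

Distances from D: A:1, B:2, C:2, E:1, F:1, G:3, H:2, I:1, J:1, K:2, L:2.
Sum = 1 + 2 + 2 + 1 + 1 + 3 + 2 + 1 + 1 + 2 + 2 = 18.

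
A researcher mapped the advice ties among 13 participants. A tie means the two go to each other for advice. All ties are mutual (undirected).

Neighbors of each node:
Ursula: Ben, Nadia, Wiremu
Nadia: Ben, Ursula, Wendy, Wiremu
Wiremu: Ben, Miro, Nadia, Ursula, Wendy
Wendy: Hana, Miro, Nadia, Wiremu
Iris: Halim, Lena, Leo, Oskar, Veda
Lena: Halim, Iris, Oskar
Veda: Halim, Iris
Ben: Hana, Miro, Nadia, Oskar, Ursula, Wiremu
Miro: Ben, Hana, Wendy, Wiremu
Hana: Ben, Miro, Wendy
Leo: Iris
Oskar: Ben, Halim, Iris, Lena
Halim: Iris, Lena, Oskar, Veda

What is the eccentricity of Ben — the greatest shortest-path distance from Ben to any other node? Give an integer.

Distances from Ben: Halim:2, Hana:1, Iris:2, Lena:2, Leo:3, Miro:1, Nadia:1, Oskar:1, Ursula:1, Veda:3, Wendy:2, Wiremu:1.
The largest is 3 (to Veda and Leo), so the eccentricity of Ben is 3.

3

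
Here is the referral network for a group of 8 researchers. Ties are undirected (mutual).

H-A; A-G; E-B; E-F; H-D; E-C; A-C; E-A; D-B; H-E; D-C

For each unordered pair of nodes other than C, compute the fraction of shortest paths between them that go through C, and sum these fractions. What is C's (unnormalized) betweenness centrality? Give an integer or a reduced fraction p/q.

Pairs whose geodesics pass through C — E–D: 1/3; F–D: 1/3; A–D: 1/2; G–D: 1/2.
All other pairs contribute 0.
Summing the contributions gives betweenness(C) = 5/3.

5/3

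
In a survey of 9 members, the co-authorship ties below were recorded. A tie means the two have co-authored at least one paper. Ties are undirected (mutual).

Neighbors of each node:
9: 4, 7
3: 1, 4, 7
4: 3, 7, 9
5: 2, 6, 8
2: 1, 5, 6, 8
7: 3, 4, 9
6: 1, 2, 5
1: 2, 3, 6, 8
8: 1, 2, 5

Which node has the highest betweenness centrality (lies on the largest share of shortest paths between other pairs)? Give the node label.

1

Unnormalized betweenness of each node: 1:49/3, 2:2, 3:15, 4:3, 5:1/3, 6:5/3, 7:3, 8:5/3, 9:0.
1 has the largest value, 49/3, making it the main broker — the node through which the most shortest paths run.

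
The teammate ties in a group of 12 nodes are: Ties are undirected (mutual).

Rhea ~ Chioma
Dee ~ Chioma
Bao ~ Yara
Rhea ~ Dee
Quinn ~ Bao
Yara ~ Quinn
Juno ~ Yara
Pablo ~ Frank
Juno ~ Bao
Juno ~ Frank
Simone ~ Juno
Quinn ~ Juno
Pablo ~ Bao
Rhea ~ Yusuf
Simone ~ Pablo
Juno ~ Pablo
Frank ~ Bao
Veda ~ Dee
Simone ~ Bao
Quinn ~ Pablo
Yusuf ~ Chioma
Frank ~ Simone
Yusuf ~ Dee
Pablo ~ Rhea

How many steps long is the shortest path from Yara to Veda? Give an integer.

One shortest route is Yara – Quinn – Pablo – Rhea – Dee – Veda, which uses 5 edges, and at distance 4 from Yara we only reach {Chioma, Dee, Yusuf}, which does not include Veda. So d(Yara,Veda) = 5.

5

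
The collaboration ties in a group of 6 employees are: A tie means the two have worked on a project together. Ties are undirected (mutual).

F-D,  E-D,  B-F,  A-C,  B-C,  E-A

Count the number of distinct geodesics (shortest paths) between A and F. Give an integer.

The shortest distance is 3. The length-3 paths are: A–C–B–F; A–E–D–F.
That gives 2 distinct shortest paths.

2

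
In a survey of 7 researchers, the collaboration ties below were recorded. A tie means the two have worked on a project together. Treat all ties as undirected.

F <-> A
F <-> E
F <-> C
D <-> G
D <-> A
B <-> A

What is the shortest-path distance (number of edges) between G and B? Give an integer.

One shortest route is G – D – A – B, which uses 3 edges, and at distance 2 from G we only reach {A}, which does not include B. So d(G,B) = 3.

3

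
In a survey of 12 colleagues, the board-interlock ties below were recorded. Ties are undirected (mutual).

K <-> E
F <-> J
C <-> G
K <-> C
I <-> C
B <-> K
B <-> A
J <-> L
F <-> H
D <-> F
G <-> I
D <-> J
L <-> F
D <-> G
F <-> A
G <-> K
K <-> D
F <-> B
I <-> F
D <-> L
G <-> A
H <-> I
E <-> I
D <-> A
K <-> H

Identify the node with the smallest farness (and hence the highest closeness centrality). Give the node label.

F

Farness (sum of distances to all others) for each node — A:19, B:19, C:21, D:16, E:23, F:15, G:17, H:19, I:17, J:21, K:16, L:21.
The smallest farness is 15, for F, so F has the highest closeness.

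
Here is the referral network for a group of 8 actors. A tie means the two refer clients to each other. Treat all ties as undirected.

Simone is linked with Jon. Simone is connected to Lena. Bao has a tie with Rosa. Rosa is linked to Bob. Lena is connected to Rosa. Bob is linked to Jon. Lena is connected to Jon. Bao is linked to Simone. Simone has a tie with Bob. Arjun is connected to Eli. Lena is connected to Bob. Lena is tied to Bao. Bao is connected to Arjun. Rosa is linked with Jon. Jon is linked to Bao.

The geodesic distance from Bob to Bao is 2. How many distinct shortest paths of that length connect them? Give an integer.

4

The shortest distance is 2. The length-2 paths are: Bob–Jon–Bao; Bob–Rosa–Bao; Bob–Simone–Bao; Bob–Lena–Bao.
That gives 4 distinct shortest paths.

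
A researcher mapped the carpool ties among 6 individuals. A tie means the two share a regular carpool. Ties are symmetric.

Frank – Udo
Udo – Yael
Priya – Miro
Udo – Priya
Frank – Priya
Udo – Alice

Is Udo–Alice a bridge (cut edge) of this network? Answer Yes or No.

Without the Udo–Alice edge there is no alternate route between Udo and Alice, so the network disconnects. It is a bridge.

Yes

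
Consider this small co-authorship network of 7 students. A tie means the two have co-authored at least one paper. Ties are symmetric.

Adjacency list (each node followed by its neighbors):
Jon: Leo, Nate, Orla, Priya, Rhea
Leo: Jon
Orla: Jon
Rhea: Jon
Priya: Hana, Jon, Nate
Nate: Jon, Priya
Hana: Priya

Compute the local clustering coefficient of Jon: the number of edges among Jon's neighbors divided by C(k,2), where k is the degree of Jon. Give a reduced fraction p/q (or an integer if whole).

1/10

Jon's neighbors: Leo, Nate, Orla, Priya, and Rhea (k = 5).
Possible neighbor pairs: C(5,2) = 10. Edges among them: Nate–Priya → e = 1.
Clustering(Jon) = 1/10.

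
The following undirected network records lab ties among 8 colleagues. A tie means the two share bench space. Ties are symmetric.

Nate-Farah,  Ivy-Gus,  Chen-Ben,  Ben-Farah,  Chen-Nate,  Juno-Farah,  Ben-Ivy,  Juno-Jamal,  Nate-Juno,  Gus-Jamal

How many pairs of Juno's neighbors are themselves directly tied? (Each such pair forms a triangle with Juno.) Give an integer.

1

Juno's neighbors: Farah, Jamal, and Nate.
Neighbor pairs that are themselves tied: Juno–Farah–Nate. Each forms one triangle with Juno, for 1 in total.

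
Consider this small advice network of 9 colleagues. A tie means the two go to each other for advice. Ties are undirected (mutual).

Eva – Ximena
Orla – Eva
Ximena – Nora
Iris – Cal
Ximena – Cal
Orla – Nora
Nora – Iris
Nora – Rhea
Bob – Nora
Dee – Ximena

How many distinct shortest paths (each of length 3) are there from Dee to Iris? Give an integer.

The shortest distance is 3. The length-3 paths are: Dee–Ximena–Nora–Iris; Dee–Ximena–Cal–Iris.
That gives 2 distinct shortest paths.

2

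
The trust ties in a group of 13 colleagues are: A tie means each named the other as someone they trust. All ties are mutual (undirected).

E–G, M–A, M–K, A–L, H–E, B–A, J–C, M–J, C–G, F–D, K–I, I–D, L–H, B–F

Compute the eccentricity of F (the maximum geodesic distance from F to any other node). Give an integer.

Distances from F: A:2, B:1, C:5, D:1, E:5, G:6, H:4, I:2, J:4, K:3, L:3, M:3.
The largest is 6 (to G), so the eccentricity of F is 6.

6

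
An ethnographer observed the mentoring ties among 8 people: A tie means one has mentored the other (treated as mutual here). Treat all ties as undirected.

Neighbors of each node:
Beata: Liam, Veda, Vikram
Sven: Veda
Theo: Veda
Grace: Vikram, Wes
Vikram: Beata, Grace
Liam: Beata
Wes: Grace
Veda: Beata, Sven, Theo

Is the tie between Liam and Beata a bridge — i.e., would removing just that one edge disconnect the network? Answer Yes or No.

Without the Liam–Beata edge there is no alternate route between Liam and Beata, so the network disconnects. It is a bridge.

Yes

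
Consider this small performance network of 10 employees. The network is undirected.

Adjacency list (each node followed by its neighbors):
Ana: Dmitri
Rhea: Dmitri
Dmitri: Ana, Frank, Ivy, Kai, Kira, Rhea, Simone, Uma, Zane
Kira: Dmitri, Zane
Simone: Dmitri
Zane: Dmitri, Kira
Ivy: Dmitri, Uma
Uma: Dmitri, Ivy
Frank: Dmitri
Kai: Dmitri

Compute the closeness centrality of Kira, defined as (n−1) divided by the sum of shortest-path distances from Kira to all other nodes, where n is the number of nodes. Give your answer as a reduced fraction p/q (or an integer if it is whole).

9/16

Distances from Kira: Ana:2, Dmitri:1, Frank:2, Ivy:2, Kai:2, Rhea:2, Simone:2, Uma:2, Zane:1. Sum = 16.
n = 10, so closeness = 9/16.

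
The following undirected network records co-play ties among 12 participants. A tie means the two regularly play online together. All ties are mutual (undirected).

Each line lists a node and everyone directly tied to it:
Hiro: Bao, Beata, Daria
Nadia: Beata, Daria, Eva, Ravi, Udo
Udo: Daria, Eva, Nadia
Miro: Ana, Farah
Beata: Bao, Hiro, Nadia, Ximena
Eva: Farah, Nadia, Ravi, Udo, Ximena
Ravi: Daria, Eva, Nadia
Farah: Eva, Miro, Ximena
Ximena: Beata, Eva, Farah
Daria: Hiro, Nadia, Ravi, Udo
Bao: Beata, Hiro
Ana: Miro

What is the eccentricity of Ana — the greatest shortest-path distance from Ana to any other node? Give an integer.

Distances from Ana: Bao:5, Beata:4, Daria:5, Eva:3, Farah:2, Hiro:5, Miro:1, Nadia:4, Ravi:4, Udo:4, Ximena:3.
The largest is 5 (to Hiro, Bao, and Daria), so the eccentricity of Ana is 5.

5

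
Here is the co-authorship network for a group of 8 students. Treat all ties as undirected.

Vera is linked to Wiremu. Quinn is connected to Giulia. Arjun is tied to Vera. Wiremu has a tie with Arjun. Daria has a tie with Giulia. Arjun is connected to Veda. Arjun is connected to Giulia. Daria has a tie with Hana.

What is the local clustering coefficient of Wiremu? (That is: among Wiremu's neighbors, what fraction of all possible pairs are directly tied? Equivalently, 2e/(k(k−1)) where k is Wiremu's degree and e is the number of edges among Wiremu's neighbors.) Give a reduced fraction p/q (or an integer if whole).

Wiremu's neighbors: Arjun and Vera (k = 2).
Possible neighbor pairs: C(2,2) = 1. Edges among them: Arjun–Vera → e = 1.
Clustering(Wiremu) = 1/1.

1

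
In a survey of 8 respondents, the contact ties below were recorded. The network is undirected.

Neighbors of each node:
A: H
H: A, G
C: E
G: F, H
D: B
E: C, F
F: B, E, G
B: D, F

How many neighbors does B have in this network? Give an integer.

B is directly tied to D and F. That is 2 neighbors, so the degree of B is 2.

2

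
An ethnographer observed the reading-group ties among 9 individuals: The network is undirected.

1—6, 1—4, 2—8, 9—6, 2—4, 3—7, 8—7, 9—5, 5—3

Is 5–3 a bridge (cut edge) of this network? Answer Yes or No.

No

Even without that edge, 5 still reaches 3 via 5 – 9 – 6 – 1 – 4 – 2 – 8 – 7 – 3, so the network stays connected. Not a bridge.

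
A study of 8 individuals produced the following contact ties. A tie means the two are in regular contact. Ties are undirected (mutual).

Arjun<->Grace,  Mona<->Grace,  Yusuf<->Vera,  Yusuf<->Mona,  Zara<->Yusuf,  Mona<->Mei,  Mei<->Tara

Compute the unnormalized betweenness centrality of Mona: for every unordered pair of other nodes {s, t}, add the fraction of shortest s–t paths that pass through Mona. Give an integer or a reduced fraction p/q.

Pairs whose geodesics pass through Mona — Zara–Grace: 1; Zara–Mei: 1; Zara–Tara: 1; Zara–Arjun: 1; Grace–Mei: 1; Grace–Vera: 1; Grace–Yusuf: 1; Grace–Tara: 1; Mei–Vera: 1; Mei–Yusuf: 1; Mei–Arjun: 1; Vera–Tara: 1; Vera–Arjun: 1; Yusuf–Tara: 1 … (+2 more pairs).
All other pairs contribute 0.
Summing the contributions gives betweenness(Mona) = 16.

16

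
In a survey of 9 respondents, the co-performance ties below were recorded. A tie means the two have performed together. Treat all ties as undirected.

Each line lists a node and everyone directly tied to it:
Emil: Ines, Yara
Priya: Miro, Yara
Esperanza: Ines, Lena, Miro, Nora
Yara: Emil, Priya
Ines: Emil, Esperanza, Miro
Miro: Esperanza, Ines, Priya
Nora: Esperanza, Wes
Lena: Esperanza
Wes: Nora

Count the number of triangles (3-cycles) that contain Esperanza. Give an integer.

Esperanza's neighbors: Ines, Lena, Miro, and Nora.
Neighbor pairs that are themselves tied: Esperanza–Ines–Miro. Each forms one triangle with Esperanza, for 1 in total.

1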